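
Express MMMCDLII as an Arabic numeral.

MMMCDLII: M=1000, M=1000, M=1000, CD=400, L=50, I=1, I=1
1000 + 1000 + 1000 + 400 + 50 + 1 + 1 = 3452

3452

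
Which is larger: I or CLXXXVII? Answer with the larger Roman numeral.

I = 1
CLXXXVII = 187
187 is larger

CLXXXVII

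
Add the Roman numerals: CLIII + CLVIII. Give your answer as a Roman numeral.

CLIII = 153
CLVIII = 158
153 + 158 = 311

CCCXI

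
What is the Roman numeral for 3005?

Convert 3005 to Roman numerals:
  3005 contains 3×1000 (MMM)
  5 contains 1×5 (V)

MMMV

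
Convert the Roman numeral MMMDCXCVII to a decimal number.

MMMDCXCVII: M=1000, M=1000, M=1000, D=500, C=100, XC=90, V=5, I=1, I=1
1000 + 1000 + 1000 + 500 + 100 + 90 + 5 + 1 + 1 = 3697

3697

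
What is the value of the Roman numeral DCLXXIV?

DCLXXIV: D=500, C=100, L=50, X=10, X=10, IV=4
500 + 100 + 50 + 10 + 10 + 4 = 674

674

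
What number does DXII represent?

DXII: D=500, X=10, I=1, I=1
500 + 10 + 1 + 1 = 512

512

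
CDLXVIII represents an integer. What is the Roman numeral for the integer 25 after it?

CDLXVIII = 468
468 + 25 = 493

CDXCIII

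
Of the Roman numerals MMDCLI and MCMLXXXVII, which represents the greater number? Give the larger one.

MMDCLI = 2651
MCMLXXXVII = 1987
2651 is larger

MMDCLI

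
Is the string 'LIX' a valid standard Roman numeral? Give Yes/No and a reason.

'LIX': Check the rules: uses only the symbols I, V, X, L, C, D, M; no symbol is repeated more than three times in a row; V, L and D each appear at most once; the only place a smaller symbol precedes a larger one is the allowed subtractive pair IX, the symbol right after such a pair (if any) is smaller than the pair's first symbol, and otherwise the values never increase from left to right. Value: L (50) + IX (9) = 59. So it is a valid standard Roman numeral.

Yes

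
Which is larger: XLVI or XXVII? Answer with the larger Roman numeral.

XLVI = 46
XXVII = 27
46 is larger

XLVI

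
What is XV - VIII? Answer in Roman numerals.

XV = 15
VIII = 8
15 - 8 = 7

VII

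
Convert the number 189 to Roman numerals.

Convert 189 to Roman numerals:
  189 contains 1×100 (C)
  89 contains 1×50 (L)
  39 contains 3×10 (XXX)
  9 contains 1×9 (IX)

CLXXXIX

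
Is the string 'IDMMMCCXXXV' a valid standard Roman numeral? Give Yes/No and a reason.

'IDMMMCCXXXV': Invalid subtractive combination: ID

No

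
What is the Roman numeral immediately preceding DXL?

DXL = 540, so the previous integer is 540 - 1 = 539

DXXXIX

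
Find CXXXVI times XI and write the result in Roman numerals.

CXXXVI = 136
XI = 11
136 × 11 = 1496

MCDXCVI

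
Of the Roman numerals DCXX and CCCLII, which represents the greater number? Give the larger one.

DCXX = 620
CCCLII = 352
620 is larger

DCXX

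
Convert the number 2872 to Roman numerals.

Convert 2872 to Roman numerals:
  2872 contains 2×1000 (MM)
  872 contains 1×500 (D)
  372 contains 3×100 (CCC)
  72 contains 1×50 (L)
  22 contains 2×10 (XX)
  2 contains 2×1 (II)

MMDCCCLXXII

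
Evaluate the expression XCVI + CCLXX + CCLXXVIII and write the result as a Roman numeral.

XCVI = 96, CCLXX = 270, CCLXXVIII = 278
96 + 270 = 366
366 + 278 = 644

DCXLIV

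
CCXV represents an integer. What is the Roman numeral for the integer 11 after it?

CCXV = 215
215 + 11 = 226

CCXXVI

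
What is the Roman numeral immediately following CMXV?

CMXV = 915; next is 916

CMXVI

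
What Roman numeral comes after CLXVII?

CLXVII = 167, so the next integer is 167 + 1 = 168

CLXVIII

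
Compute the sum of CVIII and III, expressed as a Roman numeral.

CVIII = 108
III = 3
108 + 3 = 111

CXI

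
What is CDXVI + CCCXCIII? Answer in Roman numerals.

CDXVI = 416
CCCXCIII = 393
416 + 393 = 809

DCCCIX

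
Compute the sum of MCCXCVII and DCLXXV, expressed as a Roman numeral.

MCCXCVII = 1297
DCLXXV = 675
1297 + 675 = 1972

MCMLXXII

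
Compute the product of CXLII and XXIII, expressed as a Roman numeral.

CXLII = 142
XXIII = 23
142 × 23 = 3266

MMMCCLXVI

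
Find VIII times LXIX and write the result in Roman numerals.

VIII = 8
LXIX = 69
8 × 69 = 552

DLII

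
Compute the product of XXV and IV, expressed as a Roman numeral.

XXV = 25
IV = 4
25 × 4 = 100

C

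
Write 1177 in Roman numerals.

Convert 1177 to Roman numerals:
  1177 contains 1×1000 (M)
  177 contains 1×100 (C)
  77 contains 1×50 (L)
  27 contains 2×10 (XX)
  7 contains 1×5 (V)
  2 contains 2×1 (II)

MCLXXVII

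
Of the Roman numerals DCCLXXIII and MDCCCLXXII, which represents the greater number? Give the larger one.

DCCLXXIII = 773
MDCCCLXXII = 1872
1872 is larger

MDCCCLXXII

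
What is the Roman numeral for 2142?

Convert 2142 to Roman numerals:
  2142 contains 2×1000 (MM)
  142 contains 1×100 (C)
  42 contains 1×40 (XL)
  2 contains 2×1 (II)

MMCXLII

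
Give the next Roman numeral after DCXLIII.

DCXLIII = 643, so the next integer is 643 + 1 = 644

DCXLIV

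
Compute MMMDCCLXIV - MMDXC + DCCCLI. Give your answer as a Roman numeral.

MMMDCCLXIV = 3764, MMDXC = 2590, DCCCLI = 851
3764 - 2590 = 1174
1174 + 851 = 2025

MMXXV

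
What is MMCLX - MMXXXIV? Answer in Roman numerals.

MMCLX = 2160
MMXXXIV = 2034
2160 - 2034 = 126

CXXVI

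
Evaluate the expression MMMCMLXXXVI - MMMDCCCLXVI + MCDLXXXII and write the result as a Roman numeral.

MMMCMLXXXVI = 3986, MMMDCCCLXVI = 3866, MCDLXXXII = 1482
3986 - 3866 = 120
120 + 1482 = 1602

MDCII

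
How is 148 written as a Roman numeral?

Convert 148 to Roman numerals:
  148 contains 1×100 (C)
  48 contains 1×40 (XL)
  8 contains 1×5 (V)
  3 contains 3×1 (III)

CXLVIII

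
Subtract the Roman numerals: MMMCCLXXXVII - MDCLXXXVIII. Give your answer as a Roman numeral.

MMMCCLXXXVII = 3287
MDCLXXXVIII = 1688
3287 - 1688 = 1599

MDXCIX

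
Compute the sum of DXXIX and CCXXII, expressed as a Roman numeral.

DXXIX = 529
CCXXII = 222
529 + 222 = 751

DCCLI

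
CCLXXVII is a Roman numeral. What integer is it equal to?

CCLXXVII: C=100, C=100, L=50, X=10, X=10, V=5, I=1, I=1
100 + 100 + 50 + 10 + 10 + 5 + 1 + 1 = 277

277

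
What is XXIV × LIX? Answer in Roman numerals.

XXIV = 24
LIX = 59
24 × 59 = 1416

MCDXVI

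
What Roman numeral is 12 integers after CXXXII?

CXXXII = 132
132 + 12 = 144

CXLIV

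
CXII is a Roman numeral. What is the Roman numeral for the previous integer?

CXII = 112, so the previous integer is 112 - 1 = 111

CXI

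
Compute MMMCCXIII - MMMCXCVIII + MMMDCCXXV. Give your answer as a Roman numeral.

MMMCCXIII = 3213, MMMCXCVIII = 3198, MMMDCCXXV = 3725
3213 - 3198 = 15
15 + 3725 = 3740

MMMDCCXL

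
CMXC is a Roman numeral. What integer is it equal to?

CMXC: CM=900, XC=90
900 + 90 = 990

990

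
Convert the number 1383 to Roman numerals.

Convert 1383 to Roman numerals:
  1383 contains 1×1000 (M)
  383 contains 3×100 (CCC)
  83 contains 1×50 (L)
  33 contains 3×10 (XXX)
  3 contains 3×1 (III)

MCCCLXXXIII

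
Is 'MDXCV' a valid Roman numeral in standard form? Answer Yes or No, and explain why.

'MDXCV': Check the rules: uses only the symbols I, V, X, L, C, D, M; no symbol is repeated more than three times in a row; V, L and D each appear at most once; the only place a smaller symbol precedes a larger one is the allowed subtractive pair XC, the symbol right after such a pair (if any) is smaller than the pair's first symbol, and otherwise the values never increase from left to right. Value: M (1000) + D (500) + XC (90) + V (5) = 1595. So it is a valid standard Roman numeral.

Yes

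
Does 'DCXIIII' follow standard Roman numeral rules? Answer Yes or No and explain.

'DCXIIII': More than 3 consecutive I's

No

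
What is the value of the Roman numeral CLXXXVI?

CLXXXVI: C=100, L=50, X=10, X=10, X=10, V=5, I=1
100 + 50 + 10 + 10 + 10 + 5 + 1 = 186

186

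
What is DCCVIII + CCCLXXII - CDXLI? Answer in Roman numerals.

DCCVIII = 708, CCCLXXII = 372, CDXLI = 441
708 + 372 = 1080
1080 - 441 = 639

DCXXXIX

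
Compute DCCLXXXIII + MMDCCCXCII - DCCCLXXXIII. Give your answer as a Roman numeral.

DCCLXXXIII = 783, MMDCCCXCII = 2892, DCCCLXXXIII = 883
783 + 2892 = 3675
3675 - 883 = 2792

MMDCCXCII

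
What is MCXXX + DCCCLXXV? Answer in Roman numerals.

MCXXX = 1130
DCCCLXXV = 875
1130 + 875 = 2005

MMV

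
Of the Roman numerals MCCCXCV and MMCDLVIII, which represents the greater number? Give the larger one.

MCCCXCV = 1395
MMCDLVIII = 2458
2458 is larger

MMCDLVIII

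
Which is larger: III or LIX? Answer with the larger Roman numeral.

III = 3
LIX = 59
59 is larger

LIX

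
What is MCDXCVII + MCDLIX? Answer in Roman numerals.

MCDXCVII = 1497
MCDLIX = 1459
1497 + 1459 = 2956

MMCMLVI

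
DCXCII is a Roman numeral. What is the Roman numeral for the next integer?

DCXCII = 692; next is 693

DCXCIII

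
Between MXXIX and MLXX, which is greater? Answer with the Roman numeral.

MXXIX = 1029
MLXX = 1070
1070 is larger

MLXX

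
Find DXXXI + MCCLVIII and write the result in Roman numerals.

DXXXI = 531
MCCLVIII = 1258
531 + 1258 = 1789

MDCCLXXXIX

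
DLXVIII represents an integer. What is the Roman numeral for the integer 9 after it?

DLXVIII = 568
568 + 9 = 577

DLXXVII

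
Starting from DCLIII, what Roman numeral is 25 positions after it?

DCLIII = 653
653 + 25 = 678

DCLXXVIII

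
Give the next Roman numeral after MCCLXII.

MCCLXII = 1262, so the next integer is 1262 + 1 = 1263

MCCLXIII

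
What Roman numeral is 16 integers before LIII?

LIII = 53
53 - 16 = 37

XXXVII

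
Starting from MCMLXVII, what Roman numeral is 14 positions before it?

MCMLXVII = 1967
1967 - 14 = 1953

MCMLIII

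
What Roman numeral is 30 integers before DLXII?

DLXII = 562
562 - 30 = 532

DXXXII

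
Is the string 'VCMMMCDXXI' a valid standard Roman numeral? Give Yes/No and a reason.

'VCMMMCDXXI': Invalid subtractive combination: VC

No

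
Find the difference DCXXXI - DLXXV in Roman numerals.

DCXXXI = 631
DLXXV = 575
631 - 575 = 56

LVI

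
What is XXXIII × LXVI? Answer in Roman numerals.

XXXIII = 33
LXVI = 66
33 × 66 = 2178

MMCLXXVIII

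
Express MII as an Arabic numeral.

MII: M=1000, I=1, I=1
1000 + 1 + 1 = 1002

1002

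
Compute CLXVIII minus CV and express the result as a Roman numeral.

CLXVIII = 168
CV = 105
168 - 105 = 63

LXIII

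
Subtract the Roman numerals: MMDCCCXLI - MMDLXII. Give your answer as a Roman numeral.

MMDCCCXLI = 2841
MMDLXII = 2562
2841 - 2562 = 279

CCLXXIX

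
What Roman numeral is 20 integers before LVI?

LVI = 56
56 - 20 = 36

XXXVI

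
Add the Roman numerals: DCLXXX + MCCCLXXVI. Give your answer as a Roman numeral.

DCLXXX = 680
MCCCLXXVI = 1376
680 + 1376 = 2056

MMLVI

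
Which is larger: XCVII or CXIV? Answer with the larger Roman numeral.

XCVII = 97
CXIV = 114
114 is larger

CXIV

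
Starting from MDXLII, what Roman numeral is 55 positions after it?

MDXLII = 1542
1542 + 55 = 1597

MDXCVII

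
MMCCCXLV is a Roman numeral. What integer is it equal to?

MMCCCXLV: M=1000, M=1000, C=100, C=100, C=100, XL=40, V=5
1000 + 1000 + 100 + 100 + 100 + 40 + 5 = 2345

2345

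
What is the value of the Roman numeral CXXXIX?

CXXXIX: C=100, X=10, X=10, X=10, IX=9
100 + 10 + 10 + 10 + 9 = 139

139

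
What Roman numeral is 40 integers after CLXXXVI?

CLXXXVI = 186
186 + 40 = 226

CCXXVI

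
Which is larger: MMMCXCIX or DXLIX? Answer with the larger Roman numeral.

MMMCXCIX = 3199
DXLIX = 549
3199 is larger

MMMCXCIX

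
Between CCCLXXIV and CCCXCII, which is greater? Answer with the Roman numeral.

CCCLXXIV = 374
CCCXCII = 392
392 is larger

CCCXCII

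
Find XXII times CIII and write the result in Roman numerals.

XXII = 22
CIII = 103
22 × 103 = 2266

MMCCLXVI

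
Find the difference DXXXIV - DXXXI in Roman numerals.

DXXXIV = 534
DXXXI = 531
534 - 531 = 3

III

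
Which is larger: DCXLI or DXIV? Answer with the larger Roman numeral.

DCXLI = 641
DXIV = 514
641 is larger

DCXLI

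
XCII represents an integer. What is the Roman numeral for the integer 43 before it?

XCII = 92
92 - 43 = 49

XLIX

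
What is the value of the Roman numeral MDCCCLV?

MDCCCLV: M=1000, D=500, C=100, C=100, C=100, L=50, V=5
1000 + 500 + 100 + 100 + 100 + 50 + 5 = 1855

1855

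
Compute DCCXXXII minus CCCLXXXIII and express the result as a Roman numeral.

DCCXXXII = 732
CCCLXXXIII = 383
732 - 383 = 349

CCCXLIX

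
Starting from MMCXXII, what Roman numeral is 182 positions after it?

MMCXXII = 2122
2122 + 182 = 2304

MMCCCIV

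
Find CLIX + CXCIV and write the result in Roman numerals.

CLIX = 159
CXCIV = 194
159 + 194 = 353

CCCLIII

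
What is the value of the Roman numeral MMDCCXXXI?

MMDCCXXXI: M=1000, M=1000, D=500, C=100, C=100, X=10, X=10, X=10, I=1
1000 + 1000 + 500 + 100 + 100 + 10 + 10 + 10 + 1 = 2731

2731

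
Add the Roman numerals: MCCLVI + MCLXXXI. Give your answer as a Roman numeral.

MCCLVI = 1256
MCLXXXI = 1181
1256 + 1181 = 2437

MMCDXXXVII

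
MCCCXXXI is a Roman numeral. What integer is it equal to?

MCCCXXXI: M=1000, C=100, C=100, C=100, X=10, X=10, X=10, I=1
1000 + 100 + 100 + 100 + 10 + 10 + 10 + 1 = 1331

1331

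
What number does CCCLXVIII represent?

CCCLXVIII: C=100, C=100, C=100, L=50, X=10, V=5, I=1, I=1, I=1
100 + 100 + 100 + 50 + 10 + 5 + 1 + 1 + 1 = 368

368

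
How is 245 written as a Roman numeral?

Convert 245 to Roman numerals:
  245 contains 2×100 (CC)
  45 contains 1×40 (XL)
  5 contains 1×5 (V)

CCXLV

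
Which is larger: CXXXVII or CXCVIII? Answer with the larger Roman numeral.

CXXXVII = 137
CXCVIII = 198
198 is larger

CXCVIII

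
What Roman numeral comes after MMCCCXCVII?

MMCCCXCVII = 2397; next is 2398

MMCCCXCVIII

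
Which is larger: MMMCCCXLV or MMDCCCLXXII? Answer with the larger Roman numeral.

MMMCCCXLV = 3345
MMDCCCLXXII = 2872
3345 is larger

MMMCCCXLV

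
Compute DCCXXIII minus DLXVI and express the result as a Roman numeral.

DCCXXIII = 723
DLXVI = 566
723 - 566 = 157

CLVII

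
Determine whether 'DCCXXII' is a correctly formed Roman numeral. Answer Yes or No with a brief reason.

'DCCXXII': Check the rules: uses only the symbols I, V, X, L, C, D, M; no symbol is repeated more than three times in a row; V, L and D each appear at most once; no smaller symbol precedes a larger one (values never increase from left to right). Value: D (500) + C (100) + C (100) + X (10) + X (10) + I (1) + I (1) = 722. So it is a valid standard Roman numeral.

Yes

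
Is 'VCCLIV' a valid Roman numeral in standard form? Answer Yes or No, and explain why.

'VCCLIV': V should not appear more than once

No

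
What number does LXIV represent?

LXIV: L=50, X=10, IV=4
50 + 10 + 4 = 64

64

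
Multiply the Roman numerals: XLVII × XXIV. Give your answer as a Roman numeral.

XLVII = 47
XXIV = 24
47 × 24 = 1128

MCXXVIII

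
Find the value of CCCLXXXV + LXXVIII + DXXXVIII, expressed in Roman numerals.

CCCLXXXV = 385, LXXVIII = 78, DXXXVIII = 538
385 + 78 = 463
463 + 538 = 1001

MI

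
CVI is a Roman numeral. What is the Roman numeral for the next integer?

CVI = 106, so the next integer is 106 + 1 = 107

CVII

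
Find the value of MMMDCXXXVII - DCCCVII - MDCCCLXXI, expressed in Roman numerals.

MMMDCXXXVII = 3637, DCCCVII = 807, MDCCCLXXI = 1871
3637 - 807 = 2830
2830 - 1871 = 959

CMLIX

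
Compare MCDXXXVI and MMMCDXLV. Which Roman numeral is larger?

MCDXXXVI = 1436
MMMCDXLV = 3445
3445 is larger

MMMCDXLV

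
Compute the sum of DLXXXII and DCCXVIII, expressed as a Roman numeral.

DLXXXII = 582
DCCXVIII = 718
582 + 718 = 1300

MCCC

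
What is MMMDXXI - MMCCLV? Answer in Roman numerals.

MMMDXXI = 3521
MMCCLV = 2255
3521 - 2255 = 1266

MCCLXVI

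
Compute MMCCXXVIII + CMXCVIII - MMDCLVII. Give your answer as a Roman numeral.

MMCCXXVIII = 2228, CMXCVIII = 998, MMDCLVII = 2657
2228 + 998 = 3226
3226 - 2657 = 569

DLXIX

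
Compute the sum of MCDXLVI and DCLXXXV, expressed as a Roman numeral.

MCDXLVI = 1446
DCLXXXV = 685
1446 + 685 = 2131

MMCXXXI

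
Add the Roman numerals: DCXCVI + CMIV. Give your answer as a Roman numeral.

DCXCVI = 696
CMIV = 904
696 + 904 = 1600

MDC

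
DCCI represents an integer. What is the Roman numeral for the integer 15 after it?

DCCI = 701
701 + 15 = 716

DCCXVI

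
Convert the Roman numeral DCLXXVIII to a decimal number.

DCLXXVIII: D=500, C=100, L=50, X=10, X=10, V=5, I=1, I=1, I=1
500 + 100 + 50 + 10 + 10 + 5 + 1 + 1 + 1 = 678

678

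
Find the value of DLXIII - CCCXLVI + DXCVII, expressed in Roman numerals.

DLXIII = 563, CCCXLVI = 346, DXCVII = 597
563 - 346 = 217
217 + 597 = 814

DCCCXIV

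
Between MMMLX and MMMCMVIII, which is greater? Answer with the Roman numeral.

MMMLX = 3060
MMMCMVIII = 3908
3908 is larger

MMMCMVIII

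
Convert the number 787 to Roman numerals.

Convert 787 to Roman numerals:
  787 contains 1×500 (D)
  287 contains 2×100 (CC)
  87 contains 1×50 (L)
  37 contains 3×10 (XXX)
  7 contains 1×5 (V)
  2 contains 2×1 (II)

DCCLXXXVII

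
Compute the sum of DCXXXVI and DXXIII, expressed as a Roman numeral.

DCXXXVI = 636
DXXIII = 523
636 + 523 = 1159

MCLIX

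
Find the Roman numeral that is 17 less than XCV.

XCV = 95
95 - 17 = 78

LXXVIII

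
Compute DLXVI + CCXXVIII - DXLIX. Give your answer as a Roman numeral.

DLXVI = 566, CCXXVIII = 228, DXLIX = 549
566 + 228 = 794
794 - 549 = 245

CCXLV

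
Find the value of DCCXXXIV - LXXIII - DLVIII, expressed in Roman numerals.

DCCXXXIV = 734, LXXIII = 73, DLVIII = 558
734 - 73 = 661
661 - 558 = 103

CIII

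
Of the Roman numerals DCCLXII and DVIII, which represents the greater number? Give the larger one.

DCCLXII = 762
DVIII = 508
762 is larger

DCCLXII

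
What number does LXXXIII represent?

LXXXIII: L=50, X=10, X=10, X=10, I=1, I=1, I=1
50 + 10 + 10 + 10 + 1 + 1 + 1 = 83

83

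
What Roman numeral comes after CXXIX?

CXXIX = 129, so the next integer is 129 + 1 = 130

CXXX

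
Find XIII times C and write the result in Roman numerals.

XIII = 13
C = 100
13 × 100 = 1300

MCCC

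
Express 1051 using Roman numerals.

Convert 1051 to Roman numerals:
  1051 contains 1×1000 (M)
  51 contains 1×50 (L)
  1 contains 1×1 (I)

MLI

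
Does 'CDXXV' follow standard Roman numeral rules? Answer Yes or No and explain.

'CDXXV': Check the rules: uses only the symbols I, V, X, L, C, D, M; no symbol is repeated more than three times in a row; V, L and D each appear at most once; the only place a smaller symbol precedes a larger one is the allowed subtractive pair CD, the symbol right after such a pair (if any) is smaller than the pair's first symbol, and otherwise the values never increase from left to right. Value: CD (400) + X (10) + X (10) + V (5) = 425. So it is a valid standard Roman numeral.

Yes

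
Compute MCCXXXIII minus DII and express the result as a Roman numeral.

MCCXXXIII = 1233
DII = 502
1233 - 502 = 731

DCCXXXI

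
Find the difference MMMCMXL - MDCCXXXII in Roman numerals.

MMMCMXL = 3940
MDCCXXXII = 1732
3940 - 1732 = 2208

MMCCVIII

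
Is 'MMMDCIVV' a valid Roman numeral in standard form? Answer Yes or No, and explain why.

'MMMDCIVV': V should not appear more than once

No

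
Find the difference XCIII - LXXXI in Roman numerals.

XCIII = 93
LXXXI = 81
93 - 81 = 12

XII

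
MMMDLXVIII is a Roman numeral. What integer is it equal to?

MMMDLXVIII: M=1000, M=1000, M=1000, D=500, L=50, X=10, V=5, I=1, I=1, I=1
1000 + 1000 + 1000 + 500 + 50 + 10 + 5 + 1 + 1 + 1 = 3568

3568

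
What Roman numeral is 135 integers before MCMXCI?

MCMXCI = 1991
1991 - 135 = 1856

MDCCCLVI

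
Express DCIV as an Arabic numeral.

DCIV: D=500, C=100, IV=4
500 + 100 + 4 = 604

604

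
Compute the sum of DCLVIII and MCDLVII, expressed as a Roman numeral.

DCLVIII = 658
MCDLVII = 1457
658 + 1457 = 2115

MMCXV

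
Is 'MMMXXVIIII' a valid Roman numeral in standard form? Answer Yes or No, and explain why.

'MMMXXVIIII': More than 3 consecutive I's

No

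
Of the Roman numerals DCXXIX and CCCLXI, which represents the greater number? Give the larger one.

DCXXIX = 629
CCCLXI = 361
629 is larger

DCXXIX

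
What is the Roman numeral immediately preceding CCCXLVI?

CCCXLVI = 346, so the previous integer is 346 - 1 = 345

CCCXLV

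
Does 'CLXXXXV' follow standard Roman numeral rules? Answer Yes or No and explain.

'CLXXXXV': More than 3 consecutive X's

No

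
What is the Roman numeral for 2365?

Convert 2365 to Roman numerals:
  2365 contains 2×1000 (MM)
  365 contains 3×100 (CCC)
  65 contains 1×50 (L)
  15 contains 1×10 (X)
  5 contains 1×5 (V)

MMCCCLXV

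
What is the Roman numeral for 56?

Convert 56 to Roman numerals:
  56 contains 1×50 (L)
  6 contains 1×5 (V)
  1 contains 1×1 (I)

LVI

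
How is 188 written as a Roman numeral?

Convert 188 to Roman numerals:
  188 contains 1×100 (C)
  88 contains 1×50 (L)
  38 contains 3×10 (XXX)
  8 contains 1×5 (V)
  3 contains 3×1 (III)

CLXXXVIII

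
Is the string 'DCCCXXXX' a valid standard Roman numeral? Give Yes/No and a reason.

'DCCCXXXX': More than 3 consecutive X's

No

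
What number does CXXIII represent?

CXXIII: C=100, X=10, X=10, I=1, I=1, I=1
100 + 10 + 10 + 1 + 1 + 1 = 123

123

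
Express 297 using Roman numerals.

Convert 297 to Roman numerals:
  297 contains 2×100 (CC)
  97 contains 1×90 (XC)
  7 contains 1×5 (V)
  2 contains 2×1 (II)

CCXCVII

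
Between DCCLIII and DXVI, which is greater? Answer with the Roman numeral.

DCCLIII = 753
DXVI = 516
753 is larger

DCCLIII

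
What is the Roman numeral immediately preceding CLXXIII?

CLXXIII = 173; previous is 172

CLXXII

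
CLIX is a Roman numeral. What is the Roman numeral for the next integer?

CLIX = 159, so the next integer is 159 + 1 = 160

CLX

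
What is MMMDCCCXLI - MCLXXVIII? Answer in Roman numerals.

MMMDCCCXLI = 3841
MCLXXVIII = 1178
3841 - 1178 = 2663

MMDCLXIII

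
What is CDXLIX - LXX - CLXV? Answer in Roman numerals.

CDXLIX = 449, LXX = 70, CLXV = 165
449 - 70 = 379
379 - 165 = 214

CCXIV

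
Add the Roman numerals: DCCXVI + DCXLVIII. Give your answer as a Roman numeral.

DCCXVI = 716
DCXLVIII = 648
716 + 648 = 1364

MCCCLXIV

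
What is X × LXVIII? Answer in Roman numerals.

X = 10
LXVIII = 68
10 × 68 = 680

DCLXXX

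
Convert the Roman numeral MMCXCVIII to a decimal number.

MMCXCVIII: M=1000, M=1000, C=100, XC=90, V=5, I=1, I=1, I=1
1000 + 1000 + 100 + 90 + 5 + 1 + 1 + 1 = 2198

2198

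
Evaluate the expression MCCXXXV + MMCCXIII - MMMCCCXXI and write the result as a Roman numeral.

MCCXXXV = 1235, MMCCXIII = 2213, MMMCCCXXI = 3321
1235 + 2213 = 3448
3448 - 3321 = 127

CXXVII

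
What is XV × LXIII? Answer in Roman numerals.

XV = 15
LXIII = 63
15 × 63 = 945

CMXLV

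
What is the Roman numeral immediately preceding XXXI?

XXXI = 31; previous is 30

XXX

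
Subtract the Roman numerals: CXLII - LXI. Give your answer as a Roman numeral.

CXLII = 142
LXI = 61
142 - 61 = 81

LXXXI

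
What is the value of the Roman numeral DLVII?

DLVII: D=500, L=50, V=5, I=1, I=1
500 + 50 + 5 + 1 + 1 = 557

557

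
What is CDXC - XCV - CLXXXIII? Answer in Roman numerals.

CDXC = 490, XCV = 95, CLXXXIII = 183
490 - 95 = 395
395 - 183 = 212

CCXII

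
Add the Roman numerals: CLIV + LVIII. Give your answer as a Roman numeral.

CLIV = 154
LVIII = 58
154 + 58 = 212

CCXII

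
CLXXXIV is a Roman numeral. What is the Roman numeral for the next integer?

CLXXXIV = 184, so the next integer is 184 + 1 = 185

CLXXXV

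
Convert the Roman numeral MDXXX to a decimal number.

MDXXX: M=1000, D=500, X=10, X=10, X=10
1000 + 500 + 10 + 10 + 10 = 1530

1530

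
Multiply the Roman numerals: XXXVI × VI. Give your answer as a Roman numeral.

XXXVI = 36
VI = 6
36 × 6 = 216

CCXVI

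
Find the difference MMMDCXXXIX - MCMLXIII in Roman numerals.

MMMDCXXXIX = 3639
MCMLXIII = 1963
3639 - 1963 = 1676

MDCLXXVI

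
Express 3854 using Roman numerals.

Convert 3854 to Roman numerals:
  3854 contains 3×1000 (MMM)
  854 contains 1×500 (D)
  354 contains 3×100 (CCC)
  54 contains 1×50 (L)
  4 contains 1×4 (IV)

MMMDCCCLIV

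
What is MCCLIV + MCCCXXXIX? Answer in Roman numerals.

MCCLIV = 1254
MCCCXXXIX = 1339
1254 + 1339 = 2593

MMDXCIII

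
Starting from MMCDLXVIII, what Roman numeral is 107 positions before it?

MMCDLXVIII = 2468
2468 - 107 = 2361

MMCCCLXI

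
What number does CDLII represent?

CDLII: CD=400, L=50, I=1, I=1
400 + 50 + 1 + 1 = 452

452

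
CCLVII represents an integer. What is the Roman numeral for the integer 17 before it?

CCLVII = 257
257 - 17 = 240

CCXL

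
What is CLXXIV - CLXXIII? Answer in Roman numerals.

CLXXIV = 174
CLXXIII = 173
174 - 173 = 1

I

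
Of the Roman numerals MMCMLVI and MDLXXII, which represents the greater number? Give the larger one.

MMCMLVI = 2956
MDLXXII = 1572
2956 is larger

MMCMLVI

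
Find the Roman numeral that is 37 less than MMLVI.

MMLVI = 2056
2056 - 37 = 2019

MMXIX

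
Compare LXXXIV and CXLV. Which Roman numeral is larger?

LXXXIV = 84
CXLV = 145
145 is larger

CXLV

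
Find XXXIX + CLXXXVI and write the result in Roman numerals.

XXXIX = 39
CLXXXVI = 186
39 + 186 = 225

CCXXV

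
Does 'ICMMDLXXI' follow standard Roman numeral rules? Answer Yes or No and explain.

'ICMMDLXXI': Invalid subtractive combination: IC

No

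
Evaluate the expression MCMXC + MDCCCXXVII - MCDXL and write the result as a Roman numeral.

MCMXC = 1990, MDCCCXXVII = 1827, MCDXL = 1440
1990 + 1827 = 3817
3817 - 1440 = 2377

MMCCCLXXVII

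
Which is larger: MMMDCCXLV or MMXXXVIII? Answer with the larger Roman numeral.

MMMDCCXLV = 3745
MMXXXVIII = 2038
3745 is larger

MMMDCCXLV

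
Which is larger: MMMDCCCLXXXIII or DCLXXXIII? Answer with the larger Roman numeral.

MMMDCCCLXXXIII = 3883
DCLXXXIII = 683
3883 is larger

MMMDCCCLXXXIII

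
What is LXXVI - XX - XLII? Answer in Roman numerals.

LXXVI = 76, XX = 20, XLII = 42
76 - 20 = 56
56 - 42 = 14

XIV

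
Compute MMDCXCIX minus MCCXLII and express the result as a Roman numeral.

MMDCXCIX = 2699
MCCXLII = 1242
2699 - 1242 = 1457

MCDLVII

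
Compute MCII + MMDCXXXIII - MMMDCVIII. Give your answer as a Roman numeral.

MCII = 1102, MMDCXXXIII = 2633, MMMDCVIII = 3608
1102 + 2633 = 3735
3735 - 3608 = 127

CXXVII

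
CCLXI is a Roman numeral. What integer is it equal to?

CCLXI: C=100, C=100, L=50, X=10, I=1
100 + 100 + 50 + 10 + 1 = 261

261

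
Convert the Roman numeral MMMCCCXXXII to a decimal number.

MMMCCCXXXII: M=1000, M=1000, M=1000, C=100, C=100, C=100, X=10, X=10, X=10, I=1, I=1
1000 + 1000 + 1000 + 100 + 100 + 100 + 10 + 10 + 10 + 1 + 1 = 3332

3332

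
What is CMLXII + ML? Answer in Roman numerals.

CMLXII = 962
ML = 1050
962 + 1050 = 2012

MMXII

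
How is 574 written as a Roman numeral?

Convert 574 to Roman numerals:
  574 contains 1×500 (D)
  74 contains 1×50 (L)
  24 contains 2×10 (XX)
  4 contains 1×4 (IV)

DLXXIV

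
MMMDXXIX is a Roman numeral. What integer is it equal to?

MMMDXXIX: M=1000, M=1000, M=1000, D=500, X=10, X=10, IX=9
1000 + 1000 + 1000 + 500 + 10 + 10 + 9 = 3529

3529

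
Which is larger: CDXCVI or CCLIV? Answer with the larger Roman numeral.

CDXCVI = 496
CCLIV = 254
496 is larger

CDXCVI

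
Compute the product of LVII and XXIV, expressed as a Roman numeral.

LVII = 57
XXIV = 24
57 × 24 = 1368

MCCCLXVIII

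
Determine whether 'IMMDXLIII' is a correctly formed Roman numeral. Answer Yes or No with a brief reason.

'IMMDXLIII': Invalid subtractive combination: IM

No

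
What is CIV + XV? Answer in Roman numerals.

CIV = 104
XV = 15
104 + 15 = 119

CXIX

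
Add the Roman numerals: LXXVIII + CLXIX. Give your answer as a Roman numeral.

LXXVIII = 78
CLXIX = 169
78 + 169 = 247

CCXLVII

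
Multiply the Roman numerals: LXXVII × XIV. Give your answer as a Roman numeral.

LXXVII = 77
XIV = 14
77 × 14 = 1078

MLXXVIII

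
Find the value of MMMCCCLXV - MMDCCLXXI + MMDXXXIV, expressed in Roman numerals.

MMMCCCLXV = 3365, MMDCCLXXI = 2771, MMDXXXIV = 2534
3365 - 2771 = 594
594 + 2534 = 3128

MMMCXXVIII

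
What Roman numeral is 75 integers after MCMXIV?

MCMXIV = 1914
1914 + 75 = 1989

MCMLXXXIX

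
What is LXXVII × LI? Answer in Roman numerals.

LXXVII = 77
LI = 51
77 × 51 = 3927

MMMCMXXVII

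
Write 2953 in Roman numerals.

Convert 2953 to Roman numerals:
  2953 contains 2×1000 (MM)
  953 contains 1×900 (CM)
  53 contains 1×50 (L)
  3 contains 3×1 (III)

MMCMLIII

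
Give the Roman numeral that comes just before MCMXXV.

MCMXXV = 1925; previous is 1924

MCMXXIV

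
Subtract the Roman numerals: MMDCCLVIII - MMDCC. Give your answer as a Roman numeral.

MMDCCLVIII = 2758
MMDCC = 2700
2758 - 2700 = 58

LVIII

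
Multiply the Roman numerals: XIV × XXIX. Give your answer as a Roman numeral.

XIV = 14
XXIX = 29
14 × 29 = 406

CDVI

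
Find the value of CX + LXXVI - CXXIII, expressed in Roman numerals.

CX = 110, LXXVI = 76, CXXIII = 123
110 + 76 = 186
186 - 123 = 63

LXIII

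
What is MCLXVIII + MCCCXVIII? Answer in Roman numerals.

MCLXVIII = 1168
MCCCXVIII = 1318
1168 + 1318 = 2486

MMCDLXXXVI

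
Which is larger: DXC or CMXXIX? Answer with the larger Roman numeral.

DXC = 590
CMXXIX = 929
929 is larger

CMXXIX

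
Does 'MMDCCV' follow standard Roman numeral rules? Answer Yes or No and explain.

'MMDCCV': Check the rules: uses only the symbols I, V, X, L, C, D, M; no symbol is repeated more than three times in a row; V, L and D each appear at most once; no smaller symbol precedes a larger one (values never increase from left to right). Value: M (1000) + M (1000) + D (500) + C (100) + C (100) + V (5) = 2705. So it is a valid standard Roman numeral.

Yes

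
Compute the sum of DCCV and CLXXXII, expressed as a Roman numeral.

DCCV = 705
CLXXXII = 182
705 + 182 = 887

DCCCLXXXVII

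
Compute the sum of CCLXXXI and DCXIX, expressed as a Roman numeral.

CCLXXXI = 281
DCXIX = 619
281 + 619 = 900

CM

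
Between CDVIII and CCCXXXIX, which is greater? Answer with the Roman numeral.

CDVIII = 408
CCCXXXIX = 339
408 is larger

CDVIII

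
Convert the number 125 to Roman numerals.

Convert 125 to Roman numerals:
  125 contains 1×100 (C)
  25 contains 2×10 (XX)
  5 contains 1×5 (V)

CXXV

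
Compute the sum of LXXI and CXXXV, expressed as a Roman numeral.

LXXI = 71
CXXXV = 135
71 + 135 = 206

CCVI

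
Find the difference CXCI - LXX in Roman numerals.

CXCI = 191
LXX = 70
191 - 70 = 121

CXXI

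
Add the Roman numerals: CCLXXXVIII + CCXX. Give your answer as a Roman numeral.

CCLXXXVIII = 288
CCXX = 220
288 + 220 = 508

DVIII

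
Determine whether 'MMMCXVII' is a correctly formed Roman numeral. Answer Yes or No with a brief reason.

'MMMCXVII': Check the rules: uses only the symbols I, V, X, L, C, D, M; no symbol is repeated more than three times in a row; V, L and D each appear at most once; no smaller symbol precedes a larger one (values never increase from left to right). Value: M (1000) + M (1000) + M (1000) + C (100) + X (10) + V (5) + I (1) + I (1) = 3117. So it is a valid standard Roman numeral.

Yes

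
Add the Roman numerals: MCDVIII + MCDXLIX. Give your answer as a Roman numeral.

MCDVIII = 1408
MCDXLIX = 1449
1408 + 1449 = 2857

MMDCCCLVII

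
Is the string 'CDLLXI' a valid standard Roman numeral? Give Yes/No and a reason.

'CDLLXI': L should not appear more than once

No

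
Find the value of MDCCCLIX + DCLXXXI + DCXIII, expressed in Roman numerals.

MDCCCLIX = 1859, DCLXXXI = 681, DCXIII = 613
1859 + 681 = 2540
2540 + 613 = 3153

MMMCLIII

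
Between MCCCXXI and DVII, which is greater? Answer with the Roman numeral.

MCCCXXI = 1321
DVII = 507
1321 is larger

MCCCXXI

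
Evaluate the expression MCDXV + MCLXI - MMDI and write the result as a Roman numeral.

MCDXV = 1415, MCLXI = 1161, MMDI = 2501
1415 + 1161 = 2576
2576 - 2501 = 75

LXXV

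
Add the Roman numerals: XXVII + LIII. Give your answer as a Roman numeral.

XXVII = 27
LIII = 53
27 + 53 = 80

LXXX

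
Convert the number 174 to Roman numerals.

Convert 174 to Roman numerals:
  174 contains 1×100 (C)
  74 contains 1×50 (L)
  24 contains 2×10 (XX)
  4 contains 1×4 (IV)

CLXXIV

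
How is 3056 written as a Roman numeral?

Convert 3056 to Roman numerals:
  3056 contains 3×1000 (MMM)
  56 contains 1×50 (L)
  6 contains 1×5 (V)
  1 contains 1×1 (I)

MMMLVI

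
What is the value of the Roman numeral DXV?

DXV: D=500, X=10, V=5
500 + 10 + 5 = 515

515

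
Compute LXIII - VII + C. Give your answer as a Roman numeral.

LXIII = 63, VII = 7, C = 100
63 - 7 = 56
56 + 100 = 156

CLVI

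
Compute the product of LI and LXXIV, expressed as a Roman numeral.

LI = 51
LXXIV = 74
51 × 74 = 3774

MMMDCCLXXIV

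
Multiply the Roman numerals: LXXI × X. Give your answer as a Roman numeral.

LXXI = 71
X = 10
71 × 10 = 710

DCCX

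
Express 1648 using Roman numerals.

Convert 1648 to Roman numerals:
  1648 contains 1×1000 (M)
  648 contains 1×500 (D)
  148 contains 1×100 (C)
  48 contains 1×40 (XL)
  8 contains 1×5 (V)
  3 contains 3×1 (III)

MDCXLVIII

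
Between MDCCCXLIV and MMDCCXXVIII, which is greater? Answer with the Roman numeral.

MDCCCXLIV = 1844
MMDCCXXVIII = 2728
2728 is larger

MMDCCXXVIII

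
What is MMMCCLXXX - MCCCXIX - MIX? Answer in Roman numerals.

MMMCCLXXX = 3280, MCCCXIX = 1319, MIX = 1009
3280 - 1319 = 1961
1961 - 1009 = 952

CMLII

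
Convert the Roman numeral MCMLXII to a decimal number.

MCMLXII: M=1000, CM=900, L=50, X=10, I=1, I=1
1000 + 900 + 50 + 10 + 1 + 1 = 1962

1962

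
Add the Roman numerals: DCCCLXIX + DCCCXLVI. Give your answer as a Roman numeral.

DCCCLXIX = 869
DCCCXLVI = 846
869 + 846 = 1715

MDCCXV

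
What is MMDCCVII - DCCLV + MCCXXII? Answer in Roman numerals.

MMDCCVII = 2707, DCCLV = 755, MCCXXII = 1222
2707 - 755 = 1952
1952 + 1222 = 3174

MMMCLXXIV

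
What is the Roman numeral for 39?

Convert 39 to Roman numerals:
  39 contains 3×10 (XXX)
  9 contains 1×9 (IX)

XXXIX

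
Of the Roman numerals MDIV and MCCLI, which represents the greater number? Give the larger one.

MDIV = 1504
MCCLI = 1251
1504 is larger

MDIV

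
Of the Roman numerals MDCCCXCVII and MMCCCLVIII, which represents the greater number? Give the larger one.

MDCCCXCVII = 1897
MMCCCLVIII = 2358
2358 is larger

MMCCCLVIII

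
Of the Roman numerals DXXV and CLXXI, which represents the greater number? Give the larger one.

DXXV = 525
CLXXI = 171
525 is larger

DXXV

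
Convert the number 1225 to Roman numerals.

Convert 1225 to Roman numerals:
  1225 contains 1×1000 (M)
  225 contains 2×100 (CC)
  25 contains 2×10 (XX)
  5 contains 1×5 (V)

MCCXXV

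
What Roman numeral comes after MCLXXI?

MCLXXI = 1171; next is 1172

MCLXXII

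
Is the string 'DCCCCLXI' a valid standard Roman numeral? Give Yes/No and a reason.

'DCCCCLXI': More than 3 consecutive C's

No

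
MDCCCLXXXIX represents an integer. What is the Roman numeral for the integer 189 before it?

MDCCCLXXXIX = 1889
1889 - 189 = 1700

MDCC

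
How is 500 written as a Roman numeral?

Convert 500 to Roman numerals:
  500 contains 1×500 (D)

D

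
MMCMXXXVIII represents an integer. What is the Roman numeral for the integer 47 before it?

MMCMXXXVIII = 2938
2938 - 47 = 2891

MMDCCCXCI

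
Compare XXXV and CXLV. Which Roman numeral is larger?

XXXV = 35
CXLV = 145
145 is larger

CXLV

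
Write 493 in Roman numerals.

Convert 493 to Roman numerals:
  493 contains 1×400 (CD)
  93 contains 1×90 (XC)
  3 contains 3×1 (III)

CDXCIII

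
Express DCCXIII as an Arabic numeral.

DCCXIII: D=500, C=100, C=100, X=10, I=1, I=1, I=1
500 + 100 + 100 + 10 + 1 + 1 + 1 = 713

713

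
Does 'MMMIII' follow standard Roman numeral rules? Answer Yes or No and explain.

'MMMIII': Check the rules: uses only the symbols I, V, X, L, C, D, M; no symbol is repeated more than three times in a row; V, L and D each appear at most once; no smaller symbol precedes a larger one (values never increase from left to right). Value: M (1000) + M (1000) + M (1000) + I (1) + I (1) + I (1) = 3003. So it is a valid standard Roman numeral.

Yes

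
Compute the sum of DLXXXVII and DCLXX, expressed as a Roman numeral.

DLXXXVII = 587
DCLXX = 670
587 + 670 = 1257

MCCLVII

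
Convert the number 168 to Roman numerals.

Convert 168 to Roman numerals:
  168 contains 1×100 (C)
  68 contains 1×50 (L)
  18 contains 1×10 (X)
  8 contains 1×5 (V)
  3 contains 3×1 (III)

CLXVIII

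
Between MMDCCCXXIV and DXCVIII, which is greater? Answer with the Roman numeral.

MMDCCCXXIV = 2824
DXCVIII = 598
2824 is larger

MMDCCCXXIV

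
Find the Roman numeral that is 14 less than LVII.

LVII = 57
57 - 14 = 43

XLIII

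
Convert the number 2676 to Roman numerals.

Convert 2676 to Roman numerals:
  2676 contains 2×1000 (MM)
  676 contains 1×500 (D)
  176 contains 1×100 (C)
  76 contains 1×50 (L)
  26 contains 2×10 (XX)
  6 contains 1×5 (V)
  1 contains 1×1 (I)

MMDCLXXVI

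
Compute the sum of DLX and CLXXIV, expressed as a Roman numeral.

DLX = 560
CLXXIV = 174
560 + 174 = 734

DCCXXXIV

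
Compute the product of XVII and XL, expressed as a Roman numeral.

XVII = 17
XL = 40
17 × 40 = 680

DCLXXX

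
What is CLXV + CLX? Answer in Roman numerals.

CLXV = 165
CLX = 160
165 + 160 = 325

CCCXXV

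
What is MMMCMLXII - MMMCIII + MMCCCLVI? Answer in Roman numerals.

MMMCMLXII = 3962, MMMCIII = 3103, MMCCCLVI = 2356
3962 - 3103 = 859
859 + 2356 = 3215

MMMCCXV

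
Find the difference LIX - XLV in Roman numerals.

LIX = 59
XLV = 45
59 - 45 = 14

XIV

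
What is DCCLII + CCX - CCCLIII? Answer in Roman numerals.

DCCLII = 752, CCX = 210, CCCLIII = 353
752 + 210 = 962
962 - 353 = 609

DCIX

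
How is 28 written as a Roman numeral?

Convert 28 to Roman numerals:
  28 contains 2×10 (XX)
  8 contains 1×5 (V)
  3 contains 3×1 (III)

XXVIII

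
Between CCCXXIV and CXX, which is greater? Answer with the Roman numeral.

CCCXXIV = 324
CXX = 120
324 is larger

CCCXXIV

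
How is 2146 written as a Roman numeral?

Convert 2146 to Roman numerals:
  2146 contains 2×1000 (MM)
  146 contains 1×100 (C)
  46 contains 1×40 (XL)
  6 contains 1×5 (V)
  1 contains 1×1 (I)

MMCXLVI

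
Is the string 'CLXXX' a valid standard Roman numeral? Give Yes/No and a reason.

'CLXXX': Check the rules: uses only the symbols I, V, X, L, C, D, M; no symbol is repeated more than three times in a row; V, L and D each appear at most once; no smaller symbol precedes a larger one (values never increase from left to right). Value: C (100) + L (50) + X (10) + X (10) + X (10) = 180. So it is a valid standard Roman numeral.

Yes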